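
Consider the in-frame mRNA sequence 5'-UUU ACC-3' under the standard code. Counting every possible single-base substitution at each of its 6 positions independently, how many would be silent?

Codon 1 (UUU, Phe): 1 synonymous substitution.
Codon 2 (ACC, Thr): 3 synonymous substitutions.
Total: 1 + 3 = 4.

4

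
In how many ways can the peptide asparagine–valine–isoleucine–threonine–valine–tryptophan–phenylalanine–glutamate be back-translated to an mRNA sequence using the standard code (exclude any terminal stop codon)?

1536

Asn: 2 codons.
Val: 4 codons.
Ile: 3 codons.
Thr: 4 codons.
Val: 4 codons.
Trp: 1 codon.
Phe: 2 codons.
Glu: 2 codons.
2 × 4 × 3 × 4 × 4 × 1 × 2 × 2 = 1536.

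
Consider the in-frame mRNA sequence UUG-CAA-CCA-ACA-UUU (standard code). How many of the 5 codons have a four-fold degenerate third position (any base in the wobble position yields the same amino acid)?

2

Codon 1 UUG (Leu): third position 2-fold.
Codon 2 CAA (Gln): third position 2-fold.
Codon 3 CCA (Pro): third position 4-fold.
Codon 4 ACA (Thr): third position 4-fold.
Codon 5 UUU (Phe): third position 2-fold.
Four-fold degenerate third positions: 2.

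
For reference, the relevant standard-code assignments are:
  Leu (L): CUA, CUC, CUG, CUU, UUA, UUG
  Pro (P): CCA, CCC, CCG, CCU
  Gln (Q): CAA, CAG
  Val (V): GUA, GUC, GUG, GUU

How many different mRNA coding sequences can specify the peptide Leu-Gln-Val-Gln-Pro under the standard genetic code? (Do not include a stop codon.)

Leu: 6 codons.
Gln: 2 codons.
Val: 4 codons.
Gln: 2 codons.
Pro: 4 codons.
6 × 2 × 4 × 2 × 4 = 384.

384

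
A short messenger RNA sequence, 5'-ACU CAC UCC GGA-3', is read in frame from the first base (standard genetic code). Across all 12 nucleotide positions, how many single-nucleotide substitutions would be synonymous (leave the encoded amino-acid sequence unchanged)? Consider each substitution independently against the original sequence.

Codon 1 (ACU, Thr): 3 synonymous substitutions.
Codon 2 (CAC, His): 1 synonymous substitution.
Codon 3 (UCC, Ser): 3 synonymous substitutions.
Codon 4 (GGA, Gly): 3 synonymous substitutions.
Total: 3 + 1 + 3 + 3 = 10.

10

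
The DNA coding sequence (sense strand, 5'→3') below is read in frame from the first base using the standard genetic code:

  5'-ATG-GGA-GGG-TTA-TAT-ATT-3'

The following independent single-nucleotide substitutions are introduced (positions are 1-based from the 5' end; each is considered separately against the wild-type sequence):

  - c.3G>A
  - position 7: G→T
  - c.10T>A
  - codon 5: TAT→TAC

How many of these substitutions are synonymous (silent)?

Codon 1: ATG (Met) → ATA (Ile) — missense.
Codon 3: GGG (Gly) → TGG (Trp) — missense.
Codon 4: TTA (Leu) → ATA (Ile) — missense.
Codon 5: TAT (Tyr) → TAC (Tyr) — synonymous.
Synonymous: 1 of 4.

1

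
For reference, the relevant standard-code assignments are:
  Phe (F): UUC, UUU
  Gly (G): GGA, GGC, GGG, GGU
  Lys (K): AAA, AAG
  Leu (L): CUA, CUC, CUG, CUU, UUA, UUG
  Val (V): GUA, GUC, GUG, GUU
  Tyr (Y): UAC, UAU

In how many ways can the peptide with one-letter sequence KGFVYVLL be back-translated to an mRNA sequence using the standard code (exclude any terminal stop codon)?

18432

Lys: 2 codons.
Gly: 4 codons.
Phe: 2 codons.
Val: 4 codons.
Tyr: 2 codons.
Val: 4 codons.
Leu: 6 codons.
Leu: 6 codons.
2 × 4 × 2 × 4 × 2 × 4 × 6 × 6 = 18432.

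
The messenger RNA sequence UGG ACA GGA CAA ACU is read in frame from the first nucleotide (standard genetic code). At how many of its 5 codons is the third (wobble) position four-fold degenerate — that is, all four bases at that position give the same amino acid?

Codon 1 UGG (Trp): third position 1-fold.
Codon 2 ACA (Thr): third position 4-fold.
Codon 3 GGA (Gly): third position 4-fold.
Codon 4 CAA (Gln): third position 2-fold.
Codon 5 ACU (Thr): third position 4-fold.
Four-fold degenerate third positions: 3.

3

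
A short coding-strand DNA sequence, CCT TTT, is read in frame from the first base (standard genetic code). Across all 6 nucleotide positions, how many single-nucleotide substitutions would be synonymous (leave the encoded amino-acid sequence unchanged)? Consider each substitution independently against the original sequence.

Codon 1 (CCT, Pro): 3 synonymous substitutions.
Codon 2 (TTT, Phe): 1 synonymous substitution.
Total: 3 + 1 = 4.

4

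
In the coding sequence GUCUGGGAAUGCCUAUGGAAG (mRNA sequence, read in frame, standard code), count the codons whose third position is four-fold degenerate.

Codon 1 GUC (Val): third position 4-fold.
Codon 2 UGG (Trp): third position 1-fold.
Codon 3 GAA (Glu): third position 2-fold.
Codon 4 UGC (Cys): third position 2-fold.
Codon 5 CUA (Leu): third position 4-fold.
Codon 6 UGG (Trp): third position 1-fold.
Codon 7 AAG (Lys): third position 2-fold.
Four-fold degenerate third positions: 2.

2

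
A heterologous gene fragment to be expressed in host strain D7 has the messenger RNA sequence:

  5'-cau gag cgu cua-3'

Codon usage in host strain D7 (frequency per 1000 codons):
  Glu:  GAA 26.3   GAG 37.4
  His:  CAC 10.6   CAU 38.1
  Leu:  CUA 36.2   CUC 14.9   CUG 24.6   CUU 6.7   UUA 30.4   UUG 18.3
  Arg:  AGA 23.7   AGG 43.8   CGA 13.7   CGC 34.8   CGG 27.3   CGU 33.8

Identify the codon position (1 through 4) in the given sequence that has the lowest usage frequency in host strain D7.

Codon 1 CAU (His): 38.1 per 1000.
Codon 2 GAG (Glu): 37.4 per 1000.
Codon 3 CGU (Arg): 33.8 per 1000.
Codon 4 CUA (Leu): 36.2 per 1000.
Lowest frequency is 33.8 at codon 3.

3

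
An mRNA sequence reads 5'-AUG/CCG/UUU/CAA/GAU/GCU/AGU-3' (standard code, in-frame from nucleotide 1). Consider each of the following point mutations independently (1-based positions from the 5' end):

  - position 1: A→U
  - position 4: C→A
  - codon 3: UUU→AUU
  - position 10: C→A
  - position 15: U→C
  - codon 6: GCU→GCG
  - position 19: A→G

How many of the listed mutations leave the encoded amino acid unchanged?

Codon 1: AUG (Met) → UUG (Leu) — missense.
Codon 2: CCG (Pro) → ACG (Thr) — missense.
Codon 3: UUU (Phe) → AUU (Ile) — missense.
Codon 4: CAA (Gln) → AAA (Lys) — missense.
Codon 5: GAU (Asp) → GAC (Asp) — synonymous.
Codon 6: GCU (Ala) → GCG (Ala) — synonymous.
Codon 7: AGU (Ser) → GGU (Gly) — missense.
Synonymous: 2 of 7.

2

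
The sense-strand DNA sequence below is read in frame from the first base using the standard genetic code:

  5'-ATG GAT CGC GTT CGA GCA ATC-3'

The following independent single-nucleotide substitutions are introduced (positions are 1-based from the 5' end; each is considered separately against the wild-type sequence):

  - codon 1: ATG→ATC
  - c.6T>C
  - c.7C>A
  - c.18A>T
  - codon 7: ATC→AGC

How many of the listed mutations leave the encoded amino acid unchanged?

Codon 1: ATG (Met) → ATC (Ile) — missense.
Codon 2: GAT (Asp) → GAC (Asp) — synonymous.
Codon 3: CGC (Arg) → AGC (Ser) — missense.
Codon 6: GCA (Ala) → GCT (Ala) — synonymous.
Codon 7: ATC (Ile) → AGC (Ser) — missense.
Synonymous: 2 of 5.

2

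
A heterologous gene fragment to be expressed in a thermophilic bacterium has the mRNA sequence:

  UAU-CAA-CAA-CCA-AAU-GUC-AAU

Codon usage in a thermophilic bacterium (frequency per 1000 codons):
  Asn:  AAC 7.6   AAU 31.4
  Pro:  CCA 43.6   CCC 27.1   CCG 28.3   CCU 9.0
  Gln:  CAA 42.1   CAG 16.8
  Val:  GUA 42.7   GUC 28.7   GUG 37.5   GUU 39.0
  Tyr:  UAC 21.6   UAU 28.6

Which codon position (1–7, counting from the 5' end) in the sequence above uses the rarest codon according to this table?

Codon 1 UAU (Tyr): 28.6 per 1000.
Codon 2 CAA (Gln): 42.1 per 1000.
Codon 3 CAA (Gln): 42.1 per 1000.
Codon 4 CCA (Pro): 43.6 per 1000.
Codon 5 AAU (Asn): 31.4 per 1000.
Codon 6 GUC (Val): 28.7 per 1000.
Codon 7 AAU (Asn): 31.4 per 1000.
Lowest frequency is 28.6 at codon 1.

1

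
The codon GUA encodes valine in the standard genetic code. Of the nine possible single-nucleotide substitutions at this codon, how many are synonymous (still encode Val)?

Position 1: none → 0 synonymous.
Position 2: none → 0 synonymous.
Position 3: GUU, GUC, GUG → 3 synonymous.
Total: 0 + 0 + 3 = 3.

3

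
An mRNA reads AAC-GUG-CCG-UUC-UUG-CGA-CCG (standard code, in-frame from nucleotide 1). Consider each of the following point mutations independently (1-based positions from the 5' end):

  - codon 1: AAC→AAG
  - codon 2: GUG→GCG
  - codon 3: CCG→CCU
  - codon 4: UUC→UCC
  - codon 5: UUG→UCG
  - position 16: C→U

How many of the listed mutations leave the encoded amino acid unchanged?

Codon 1: AAC (Asn) → AAG (Lys) — missense.
Codon 2: GUG (Val) → GCG (Ala) — missense.
Codon 3: CCG (Pro) → CCU (Pro) — synonymous.
Codon 4: UUC (Phe) → UCC (Ser) — missense.
Codon 5: UUG (Leu) → UCG (Ser) — missense.
Codon 6: CGA (Arg) → UGA (Stop) — nonsense.
Synonymous: 1 of 6.

1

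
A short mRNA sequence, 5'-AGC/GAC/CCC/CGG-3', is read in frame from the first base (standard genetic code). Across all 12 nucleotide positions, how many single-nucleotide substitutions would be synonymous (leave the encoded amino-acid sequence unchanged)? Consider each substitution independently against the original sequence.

Codon 1 (AGC, Ser): 1 synonymous substitution.
Codon 2 (GAC, Asp): 1 synonymous substitution.
Codon 3 (CCC, Pro): 3 synonymous substitutions.
Codon 4 (CGG, Arg): 4 synonymous substitutions.
Total: 1 + 1 + 3 + 4 = 9.

9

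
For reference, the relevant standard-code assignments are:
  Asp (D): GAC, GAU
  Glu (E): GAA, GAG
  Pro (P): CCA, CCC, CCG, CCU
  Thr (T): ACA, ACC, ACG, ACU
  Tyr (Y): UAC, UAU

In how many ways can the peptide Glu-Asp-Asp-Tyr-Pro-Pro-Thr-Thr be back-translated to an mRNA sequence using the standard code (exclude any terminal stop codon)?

Glu: 2 codons.
Asp: 2 codons.
Asp: 2 codons.
Tyr: 2 codons.
Pro: 4 codons.
Pro: 4 codons.
Thr: 4 codons.
Thr: 4 codons.
2 × 2 × 2 × 2 × 4 × 4 × 4 × 4 = 4096.

4096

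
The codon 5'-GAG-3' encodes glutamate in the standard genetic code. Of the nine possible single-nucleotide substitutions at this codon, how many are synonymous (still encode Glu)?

Position 1: none → 0 synonymous.
Position 2: none → 0 synonymous.
Position 3: GAA → 1 synonymous.
Total: 0 + 0 + 1 = 1.

1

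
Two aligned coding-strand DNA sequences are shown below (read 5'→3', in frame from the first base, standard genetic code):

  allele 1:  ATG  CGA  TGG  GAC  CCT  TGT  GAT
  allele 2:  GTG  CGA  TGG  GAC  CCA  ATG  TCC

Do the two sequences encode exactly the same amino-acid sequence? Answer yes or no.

no

Codon 1: ATG Met / GTG Val — nonsynonymous.
Codon 2: CGA Arg / CGA Arg — identical.
Codon 3: TGG Trp / TGG Trp — identical.
Codon 4: GAC Asp / GAC Asp — identical.
Codon 5: CCT Pro / CCA Pro — synonymous.
Codon 6: TGT Cys / ATG Met — nonsynonymous.
Codon 7: GAT Asp / TCC Ser — nonsynonymous.
Nonsynonymous differences: 3 → different protein.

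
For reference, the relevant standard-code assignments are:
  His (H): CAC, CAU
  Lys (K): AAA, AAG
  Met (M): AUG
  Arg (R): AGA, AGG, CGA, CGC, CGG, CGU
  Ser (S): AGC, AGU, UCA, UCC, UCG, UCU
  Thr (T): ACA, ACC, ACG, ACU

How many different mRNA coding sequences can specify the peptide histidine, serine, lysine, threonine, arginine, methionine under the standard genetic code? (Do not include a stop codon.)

576

His: 2 codons.
Ser: 6 codons.
Lys: 2 codons.
Thr: 4 codons.
Arg: 6 codons.
Met: 1 codon.
2 × 6 × 2 × 4 × 6 × 1 = 576.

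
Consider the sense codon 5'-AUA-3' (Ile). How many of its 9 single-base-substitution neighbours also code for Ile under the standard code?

Position 1: none → 0 synonymous.
Position 2: none → 0 synonymous.
Position 3: AUU, AUC → 2 synonymous.
Total: 0 + 0 + 2 = 2.

2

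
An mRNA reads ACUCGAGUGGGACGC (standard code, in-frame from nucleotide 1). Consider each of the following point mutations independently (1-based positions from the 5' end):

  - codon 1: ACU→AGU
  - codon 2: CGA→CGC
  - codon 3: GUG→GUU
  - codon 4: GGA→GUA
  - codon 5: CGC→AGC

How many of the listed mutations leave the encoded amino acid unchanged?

2

Codon 1: ACU (Thr) → AGU (Ser) — missense.
Codon 2: CGA (Arg) → CGC (Arg) — synonymous.
Codon 3: GUG (Val) → GUU (Val) — synonymous.
Codon 4: GGA (Gly) → GUA (Val) — missense.
Codon 5: CGC (Arg) → AGC (Ser) — missense.
Synonymous: 2 of 5.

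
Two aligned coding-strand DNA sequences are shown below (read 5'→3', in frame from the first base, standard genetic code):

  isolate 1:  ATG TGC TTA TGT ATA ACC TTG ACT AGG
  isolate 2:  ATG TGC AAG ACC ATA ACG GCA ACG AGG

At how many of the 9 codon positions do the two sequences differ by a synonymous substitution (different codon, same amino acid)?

Codon 1: ATG Met / ATG Met — identical.
Codon 2: TGC Cys / TGC Cys — identical.
Codon 3: TTA Leu / AAG Lys — nonsynonymous.
Codon 4: TGT Cys / ACC Thr — nonsynonymous.
Codon 5: ATA Ile / ATA Ile — identical.
Codon 6: ACC Thr / ACG Thr — synonymous.
Codon 7: TTG Leu / GCA Ala — nonsynonymous.
Codon 8: ACT Thr / ACG Thr — synonymous.
Codon 9: AGG Arg / AGG Arg — identical.
Synonymous differences: 2.

2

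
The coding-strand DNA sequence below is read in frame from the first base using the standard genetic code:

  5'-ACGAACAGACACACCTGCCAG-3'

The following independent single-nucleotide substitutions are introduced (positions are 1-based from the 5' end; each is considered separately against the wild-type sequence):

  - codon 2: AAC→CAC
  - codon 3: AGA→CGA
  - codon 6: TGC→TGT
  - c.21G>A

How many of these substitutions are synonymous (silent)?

Codon 2: AAC (Asn) → CAC (His) — missense.
Codon 3: AGA (Arg) → CGA (Arg) — synonymous.
Codon 6: TGC (Cys) → TGT (Cys) — synonymous.
Codon 7: CAG (Gln) → CAA (Gln) — synonymous.
Synonymous: 3 of 4.

3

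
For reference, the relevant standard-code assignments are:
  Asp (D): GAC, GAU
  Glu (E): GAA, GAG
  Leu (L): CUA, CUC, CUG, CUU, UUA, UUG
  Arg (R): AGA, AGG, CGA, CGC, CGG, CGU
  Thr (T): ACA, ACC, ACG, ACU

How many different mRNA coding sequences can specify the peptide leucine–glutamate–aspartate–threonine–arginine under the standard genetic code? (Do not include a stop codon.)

Leu: 6 codons.
Glu: 2 codons.
Asp: 2 codons.
Thr: 4 codons.
Arg: 6 codons.
6 × 2 × 2 × 4 × 6 = 576.

576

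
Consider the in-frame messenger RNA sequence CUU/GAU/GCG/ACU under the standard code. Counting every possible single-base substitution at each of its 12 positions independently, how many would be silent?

Codon 1 (CUU, Leu): 3 synonymous substitutions.
Codon 2 (GAU, Asp): 1 synonymous substitution.
Codon 3 (GCG, Ala): 3 synonymous substitutions.
Codon 4 (ACU, Thr): 3 synonymous substitutions.
Total: 3 + 1 + 3 + 3 = 10.

10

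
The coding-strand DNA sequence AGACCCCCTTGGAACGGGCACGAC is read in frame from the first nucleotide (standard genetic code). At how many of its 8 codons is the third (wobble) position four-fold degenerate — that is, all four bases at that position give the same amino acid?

Codon 1 AGA (Arg): third position 2-fold.
Codon 2 CCC (Pro): third position 4-fold.
Codon 3 CCT (Pro): third position 4-fold.
Codon 4 TGG (Trp): third position 1-fold.
Codon 5 AAC (Asn): third position 2-fold.
Codon 6 GGG (Gly): third position 4-fold.
Codon 7 CAC (His): third position 2-fold.
Codon 8 GAC (Asp): third position 2-fold.
Four-fold degenerate third positions: 3.

3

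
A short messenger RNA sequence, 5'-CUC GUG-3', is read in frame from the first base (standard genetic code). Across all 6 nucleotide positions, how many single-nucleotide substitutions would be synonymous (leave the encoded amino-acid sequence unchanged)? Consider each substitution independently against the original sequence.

Codon 1 (CUC, Leu): 3 synonymous substitutions.
Codon 2 (GUG, Val): 3 synonymous substitutions.
Total: 3 + 3 = 6.

6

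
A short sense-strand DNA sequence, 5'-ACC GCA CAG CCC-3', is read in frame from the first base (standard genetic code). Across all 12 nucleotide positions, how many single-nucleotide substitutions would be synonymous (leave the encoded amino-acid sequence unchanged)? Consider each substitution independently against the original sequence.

10

Codon 1 (ACC, Thr): 3 synonymous substitutions.
Codon 2 (GCA, Ala): 3 synonymous substitutions.
Codon 3 (CAG, Gln): 1 synonymous substitution.
Codon 4 (CCC, Pro): 3 synonymous substitutions.
Total: 3 + 3 + 1 + 3 = 10.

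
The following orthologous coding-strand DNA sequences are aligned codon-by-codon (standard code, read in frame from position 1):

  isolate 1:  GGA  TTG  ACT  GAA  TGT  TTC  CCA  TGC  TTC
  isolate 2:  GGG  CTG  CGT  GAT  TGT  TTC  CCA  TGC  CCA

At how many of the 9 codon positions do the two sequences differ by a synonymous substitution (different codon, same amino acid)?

2

Codon 1: GGA Gly / GGG Gly — synonymous.
Codon 2: TTG Leu / CTG Leu — synonymous.
Codon 3: ACT Thr / CGT Arg — nonsynonymous.
Codon 4: GAA Glu / GAT Asp — nonsynonymous.
Codon 5: TGT Cys / TGT Cys — identical.
Codon 6: TTC Phe / TTC Phe — identical.
Codon 7: CCA Pro / CCA Pro — identical.
Codon 8: TGC Cys / TGC Cys — identical.
Codon 9: TTC Phe / CCA Pro — nonsynonymous.
Synonymous differences: 2.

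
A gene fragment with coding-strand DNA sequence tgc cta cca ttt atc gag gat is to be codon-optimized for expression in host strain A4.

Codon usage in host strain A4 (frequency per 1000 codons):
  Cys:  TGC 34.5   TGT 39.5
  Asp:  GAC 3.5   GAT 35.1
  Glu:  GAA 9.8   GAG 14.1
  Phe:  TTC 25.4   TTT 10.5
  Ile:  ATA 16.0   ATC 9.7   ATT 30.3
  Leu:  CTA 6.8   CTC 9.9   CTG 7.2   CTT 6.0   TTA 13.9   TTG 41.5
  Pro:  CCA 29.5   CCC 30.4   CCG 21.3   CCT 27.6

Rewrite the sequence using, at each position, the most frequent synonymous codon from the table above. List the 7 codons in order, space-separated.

Codon 1 (Cys): best is TGT at 39.5.
Codon 2 (Leu): best is TTG at 41.5.
Codon 3 (Pro): best is CCC at 30.4.
Codon 4 (Phe): best is TTC at 25.4.
Codon 5 (Ile): best is ATT at 30.3.
Codon 6 (Glu): best is GAG at 14.1.
Codon 7 (Asp): best is GAT at 35.1.

TGT TTG CCC TTC ATT GAG GAT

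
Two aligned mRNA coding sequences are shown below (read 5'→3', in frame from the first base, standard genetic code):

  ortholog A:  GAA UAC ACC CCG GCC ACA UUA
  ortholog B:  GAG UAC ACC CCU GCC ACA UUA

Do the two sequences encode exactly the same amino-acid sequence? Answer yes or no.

yes

Codon 1: GAA Glu / GAG Glu — synonymous.
Codon 2: UAC Tyr / UAC Tyr — identical.
Codon 3: ACC Thr / ACC Thr — identical.
Codon 4: CCG Pro / CCU Pro — synonymous.
Codon 5: GCC Ala / GCC Ala — identical.
Codon 6: ACA Thr / ACA Thr — identical.
Codon 7: UUA Leu / UUA Leu — identical.
Nonsynonymous differences: 0 → same protein.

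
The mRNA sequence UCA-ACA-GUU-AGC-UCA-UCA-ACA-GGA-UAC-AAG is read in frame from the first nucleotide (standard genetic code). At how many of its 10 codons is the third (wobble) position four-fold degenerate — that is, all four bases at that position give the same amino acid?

Codon 1 UCA (Ser): third position 4-fold.
Codon 2 ACA (Thr): third position 4-fold.
Codon 3 GUU (Val): third position 4-fold.
Codon 4 AGC (Ser): third position 2-fold.
Codon 5 UCA (Ser): third position 4-fold.
Codon 6 UCA (Ser): third position 4-fold.
Codon 7 ACA (Thr): third position 4-fold.
Codon 8 GGA (Gly): third position 4-fold.
Codon 9 UAC (Tyr): third position 2-fold.
Codon 10 AAG (Lys): third position 2-fold.
Four-fold degenerate third positions: 7.

7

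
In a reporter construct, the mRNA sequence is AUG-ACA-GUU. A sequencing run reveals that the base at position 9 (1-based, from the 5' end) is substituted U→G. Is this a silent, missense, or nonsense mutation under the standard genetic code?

silent

Position 9 falls in codon 3: GUU → Val.
After the substitution the codon is GUG → Val.
Both encode Val, so the change is synonymous.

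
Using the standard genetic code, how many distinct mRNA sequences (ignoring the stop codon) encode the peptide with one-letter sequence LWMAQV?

Leu: 6 codons.
Trp: 1 codon.
Met: 1 codon.
Ala: 4 codons.
Gln: 2 codons.
Val: 4 codons.
6 × 1 × 1 × 4 × 2 × 4 = 192.

192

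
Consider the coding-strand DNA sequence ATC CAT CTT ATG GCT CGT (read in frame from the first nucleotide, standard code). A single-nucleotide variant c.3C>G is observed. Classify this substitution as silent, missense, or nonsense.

Position 3 falls in codon 1: ATC → Ile.
After the substitution the codon is ATG → Met.
Ile ≠ Met, so this is a missense mutation.

missense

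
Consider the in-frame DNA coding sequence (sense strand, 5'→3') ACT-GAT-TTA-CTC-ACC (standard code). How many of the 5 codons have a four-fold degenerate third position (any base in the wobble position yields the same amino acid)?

3

Codon 1 ACT (Thr): third position 4-fold.
Codon 2 GAT (Asp): third position 2-fold.
Codon 3 TTA (Leu): third position 2-fold.
Codon 4 CTC (Leu): third position 4-fold.
Codon 5 ACC (Thr): third position 4-fold.
Four-fold degenerate third positions: 3.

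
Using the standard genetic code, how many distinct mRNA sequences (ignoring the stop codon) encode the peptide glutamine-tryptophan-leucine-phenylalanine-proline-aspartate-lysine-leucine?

Gln: 2 codons.
Trp: 1 codon.
Leu: 6 codons.
Phe: 2 codons.
Pro: 4 codons.
Asp: 2 codons.
Lys: 2 codons.
Leu: 6 codons.
2 × 1 × 6 × 2 × 4 × 2 × 2 × 6 = 2304.

2304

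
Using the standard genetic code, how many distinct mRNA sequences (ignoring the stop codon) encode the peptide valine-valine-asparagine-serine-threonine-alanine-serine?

18432

Val: 4 codons.
Val: 4 codons.
Asn: 2 codons.
Ser: 6 codons.
Thr: 4 codons.
Ala: 4 codons.
Ser: 6 codons.
4 × 4 × 2 × 6 × 4 × 4 × 6 = 18432.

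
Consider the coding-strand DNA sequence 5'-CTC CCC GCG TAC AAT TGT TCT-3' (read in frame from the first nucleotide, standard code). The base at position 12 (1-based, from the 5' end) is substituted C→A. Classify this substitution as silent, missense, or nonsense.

Position 12 falls in codon 4: TAC → Tyr.
After the substitution the codon is TAA → Stop.
The new codon is a stop codon, so this is a nonsense mutation.

nonsense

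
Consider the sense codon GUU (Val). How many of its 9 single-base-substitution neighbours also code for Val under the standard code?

Position 1: none → 0 synonymous.
Position 2: none → 0 synonymous.
Position 3: GUC, GUA, GUG → 3 synonymous.
Total: 0 + 0 + 3 = 3.

3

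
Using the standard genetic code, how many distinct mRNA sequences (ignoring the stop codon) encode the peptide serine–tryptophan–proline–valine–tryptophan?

96

Ser: 6 codons.
Trp: 1 codon.
Pro: 4 codons.
Val: 4 codons.
Trp: 1 codon.
6 × 1 × 4 × 4 × 1 = 96.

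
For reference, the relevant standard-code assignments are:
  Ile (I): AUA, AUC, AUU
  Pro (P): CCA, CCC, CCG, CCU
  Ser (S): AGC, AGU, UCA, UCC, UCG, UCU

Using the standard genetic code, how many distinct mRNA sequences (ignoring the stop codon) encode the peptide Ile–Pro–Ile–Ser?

216

Ile: 3 codons.
Pro: 4 codons.
Ile: 3 codons.
Ser: 6 codons.
3 × 4 × 3 × 6 = 216.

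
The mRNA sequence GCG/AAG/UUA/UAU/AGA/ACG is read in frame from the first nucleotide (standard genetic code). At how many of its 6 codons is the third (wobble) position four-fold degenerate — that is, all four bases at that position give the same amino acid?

Codon 1 GCG (Ala): third position 4-fold.
Codon 2 AAG (Lys): third position 2-fold.
Codon 3 UUA (Leu): third position 2-fold.
Codon 4 UAU (Tyr): third position 2-fold.
Codon 5 AGA (Arg): third position 2-fold.
Codon 6 ACG (Thr): third position 4-fold.
Four-fold degenerate third positions: 2.

2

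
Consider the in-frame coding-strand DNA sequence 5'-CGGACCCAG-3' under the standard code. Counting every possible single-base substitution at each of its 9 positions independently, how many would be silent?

Codon 1 (CGG, Arg): 4 synonymous substitutions.
Codon 2 (ACC, Thr): 3 synonymous substitutions.
Codon 3 (CAG, Gln): 1 synonymous substitution.
Total: 4 + 3 + 1 = 8.

8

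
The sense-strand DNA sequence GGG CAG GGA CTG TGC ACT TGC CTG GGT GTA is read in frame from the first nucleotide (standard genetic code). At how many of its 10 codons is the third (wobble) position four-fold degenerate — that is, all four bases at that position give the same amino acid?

Codon 1 GGG (Gly): third position 4-fold.
Codon 2 CAG (Gln): third position 2-fold.
Codon 3 GGA (Gly): third position 4-fold.
Codon 4 CTG (Leu): third position 4-fold.
Codon 5 TGC (Cys): third position 2-fold.
Codon 6 ACT (Thr): third position 4-fold.
Codon 7 TGC (Cys): third position 2-fold.
Codon 8 CTG (Leu): third position 4-fold.
Codon 9 GGT (Gly): third position 4-fold.
Codon 10 GTA (Val): third position 4-fold.
Four-fold degenerate third positions: 7.

7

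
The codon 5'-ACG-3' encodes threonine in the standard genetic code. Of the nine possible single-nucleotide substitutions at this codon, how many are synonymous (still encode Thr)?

Position 1: none → 0 synonymous.
Position 2: none → 0 synonymous.
Position 3: ACU, ACC, ACA → 3 synonymous.
Total: 0 + 0 + 3 = 3.

3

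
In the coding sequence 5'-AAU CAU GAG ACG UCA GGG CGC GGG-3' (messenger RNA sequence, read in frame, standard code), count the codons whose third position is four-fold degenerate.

5

Codon 1 AAU (Asn): third position 2-fold.
Codon 2 CAU (His): third position 2-fold.
Codon 3 GAG (Glu): third position 2-fold.
Codon 4 ACG (Thr): third position 4-fold.
Codon 5 UCA (Ser): third position 4-fold.
Codon 6 GGG (Gly): third position 4-fold.
Codon 7 CGC (Arg): third position 4-fold.
Codon 8 GGG (Gly): third position 4-fold.
Four-fold degenerate third positions: 5.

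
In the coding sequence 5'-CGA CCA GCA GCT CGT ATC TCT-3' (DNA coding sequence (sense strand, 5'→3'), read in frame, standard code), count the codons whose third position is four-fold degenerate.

Codon 1 CGA (Arg): third position 4-fold.
Codon 2 CCA (Pro): third position 4-fold.
Codon 3 GCA (Ala): third position 4-fold.
Codon 4 GCT (Ala): third position 4-fold.
Codon 5 CGT (Arg): third position 4-fold.
Codon 6 ATC (Ile): third position 3-fold.
Codon 7 TCT (Ser): third position 4-fold.
Four-fold degenerate third positions: 6.

6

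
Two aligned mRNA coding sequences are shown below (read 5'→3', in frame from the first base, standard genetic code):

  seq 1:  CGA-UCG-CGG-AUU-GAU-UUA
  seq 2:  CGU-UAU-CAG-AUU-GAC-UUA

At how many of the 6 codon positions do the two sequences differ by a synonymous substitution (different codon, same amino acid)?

2

Codon 1: CGA Arg / CGU Arg — synonymous.
Codon 2: UCG Ser / UAU Tyr — nonsynonymous.
Codon 3: CGG Arg / CAG Gln — nonsynonymous.
Codon 4: AUU Ile / AUU Ile — identical.
Codon 5: GAU Asp / GAC Asp — synonymous.
Codon 6: UUA Leu / UUA Leu — identical.
Synonymous differences: 2.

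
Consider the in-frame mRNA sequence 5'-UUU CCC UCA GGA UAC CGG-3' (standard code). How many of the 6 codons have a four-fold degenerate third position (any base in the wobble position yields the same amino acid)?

Codon 1 UUU (Phe): third position 2-fold.
Codon 2 CCC (Pro): third position 4-fold.
Codon 3 UCA (Ser): third position 4-fold.
Codon 4 GGA (Gly): third position 4-fold.
Codon 5 UAC (Tyr): third position 2-fold.
Codon 6 CGG (Arg): third position 4-fold.
Four-fold degenerate third positions: 4.

4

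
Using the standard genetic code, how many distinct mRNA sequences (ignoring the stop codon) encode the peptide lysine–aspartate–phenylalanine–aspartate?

Lys: 2 codons.
Asp: 2 codons.
Phe: 2 codons.
Asp: 2 codons.
2 × 2 × 2 × 2 = 16.

16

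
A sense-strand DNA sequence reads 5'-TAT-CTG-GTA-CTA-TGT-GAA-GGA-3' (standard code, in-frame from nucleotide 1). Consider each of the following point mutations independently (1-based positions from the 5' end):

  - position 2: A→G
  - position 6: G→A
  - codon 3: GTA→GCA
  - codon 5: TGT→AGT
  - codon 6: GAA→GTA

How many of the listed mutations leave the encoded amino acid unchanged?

Codon 1: TAT (Tyr) → TGT (Cys) — missense.
Codon 2: CTG (Leu) → CTA (Leu) — synonymous.
Codon 3: GTA (Val) → GCA (Ala) — missense.
Codon 5: TGT (Cys) → AGT (Ser) — missense.
Codon 6: GAA (Glu) → GTA (Val) — missense.
Synonymous: 1 of 5.

1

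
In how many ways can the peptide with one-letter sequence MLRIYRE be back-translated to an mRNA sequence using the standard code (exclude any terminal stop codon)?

2592

Met: 1 codon.
Leu: 6 codons.
Arg: 6 codons.
Ile: 3 codons.
Tyr: 2 codons.
Arg: 6 codons.
Glu: 2 codons.
1 × 6 × 6 × 3 × 2 × 6 × 2 = 2592.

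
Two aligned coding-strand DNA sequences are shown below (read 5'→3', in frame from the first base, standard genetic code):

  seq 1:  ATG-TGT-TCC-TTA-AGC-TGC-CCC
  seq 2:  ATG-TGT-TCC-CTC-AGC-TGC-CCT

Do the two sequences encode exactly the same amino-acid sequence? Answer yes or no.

yes

Codon 1: ATG Met / ATG Met — identical.
Codon 2: TGT Cys / TGT Cys — identical.
Codon 3: TCC Ser / TCC Ser — identical.
Codon 4: TTA Leu / CTC Leu — synonymous.
Codon 5: AGC Ser / AGC Ser — identical.
Codon 6: TGC Cys / TGC Cys — identical.
Codon 7: CCC Pro / CCT Pro — synonymous.
Nonsynonymous differences: 0 → same protein.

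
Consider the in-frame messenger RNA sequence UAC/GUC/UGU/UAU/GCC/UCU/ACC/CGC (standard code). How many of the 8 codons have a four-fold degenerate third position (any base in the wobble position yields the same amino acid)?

Codon 1 UAC (Tyr): third position 2-fold.
Codon 2 GUC (Val): third position 4-fold.
Codon 3 UGU (Cys): third position 2-fold.
Codon 4 UAU (Tyr): third position 2-fold.
Codon 5 GCC (Ala): third position 4-fold.
Codon 6 UCU (Ser): third position 4-fold.
Codon 7 ACC (Thr): third position 4-fold.
Codon 8 CGC (Arg): third position 4-fold.
Four-fold degenerate third positions: 5.

5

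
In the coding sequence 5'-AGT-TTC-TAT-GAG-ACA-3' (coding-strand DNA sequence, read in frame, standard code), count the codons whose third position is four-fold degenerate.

Codon 1 AGT (Ser): third position 2-fold.
Codon 2 TTC (Phe): third position 2-fold.
Codon 3 TAT (Tyr): third position 2-fold.
Codon 4 GAG (Glu): third position 2-fold.
Codon 5 ACA (Thr): third position 4-fold.
Four-fold degenerate third positions: 1.

1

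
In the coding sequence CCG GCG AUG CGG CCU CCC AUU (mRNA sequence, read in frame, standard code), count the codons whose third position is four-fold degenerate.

Codon 1 CCG (Pro): third position 4-fold.
Codon 2 GCG (Ala): third position 4-fold.
Codon 3 AUG (Met): third position 1-fold.
Codon 4 CGG (Arg): third position 4-fold.
Codon 5 CCU (Pro): third position 4-fold.
Codon 6 CCC (Pro): third position 4-fold.
Codon 7 AUU (Ile): third position 3-fold.
Four-fold degenerate third positions: 5.

5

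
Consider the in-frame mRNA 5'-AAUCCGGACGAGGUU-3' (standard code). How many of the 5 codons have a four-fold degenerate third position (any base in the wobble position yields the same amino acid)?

2

Codon 1 AAU (Asn): third position 2-fold.
Codon 2 CCG (Pro): third position 4-fold.
Codon 3 GAC (Asp): third position 2-fold.
Codon 4 GAG (Glu): third position 2-fold.
Codon 5 GUU (Val): third position 4-fold.
Four-fold degenerate third positions: 2.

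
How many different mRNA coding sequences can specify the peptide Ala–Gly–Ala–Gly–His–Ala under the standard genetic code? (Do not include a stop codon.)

Ala: 4 codons.
Gly: 4 codons.
Ala: 4 codons.
Gly: 4 codons.
His: 2 codons.
Ala: 4 codons.
4 × 4 × 4 × 4 × 2 × 4 = 2048.

2048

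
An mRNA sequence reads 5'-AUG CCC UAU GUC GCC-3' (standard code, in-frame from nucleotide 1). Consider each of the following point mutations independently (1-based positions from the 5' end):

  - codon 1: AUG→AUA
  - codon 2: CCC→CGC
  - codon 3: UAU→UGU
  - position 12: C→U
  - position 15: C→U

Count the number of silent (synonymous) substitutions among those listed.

2

Codon 1: AUG (Met) → AUA (Ile) — missense.
Codon 2: CCC (Pro) → CGC (Arg) — missense.
Codon 3: UAU (Tyr) → UGU (Cys) — missense.
Codon 4: GUC (Val) → GUU (Val) — synonymous.
Codon 5: GCC (Ala) → GCU (Ala) — synonymous.
Synonymous: 2 of 5.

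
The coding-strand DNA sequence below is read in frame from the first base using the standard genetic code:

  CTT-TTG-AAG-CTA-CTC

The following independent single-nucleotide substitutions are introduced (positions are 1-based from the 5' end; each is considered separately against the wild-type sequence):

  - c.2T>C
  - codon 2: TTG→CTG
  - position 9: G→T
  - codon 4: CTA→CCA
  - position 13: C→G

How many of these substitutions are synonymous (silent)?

Codon 1: CTT (Leu) → CCT (Pro) — missense.
Codon 2: TTG (Leu) → CTG (Leu) — synonymous.
Codon 3: AAG (Lys) → AAT (Asn) — missense.
Codon 4: CTA (Leu) → CCA (Pro) — missense.
Codon 5: CTC (Leu) → GTC (Val) — missense.
Synonymous: 1 of 5.

1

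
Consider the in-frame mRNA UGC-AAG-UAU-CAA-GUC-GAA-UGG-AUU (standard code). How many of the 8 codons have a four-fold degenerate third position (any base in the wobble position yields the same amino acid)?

1

Codon 1 UGC (Cys): third position 2-fold.
Codon 2 AAG (Lys): third position 2-fold.
Codon 3 UAU (Tyr): third position 2-fold.
Codon 4 CAA (Gln): third position 2-fold.
Codon 5 GUC (Val): third position 4-fold.
Codon 6 GAA (Glu): third position 2-fold.
Codon 7 UGG (Trp): third position 1-fold.
Codon 8 AUU (Ile): third position 3-fold.
Four-fold degenerate third positions: 1.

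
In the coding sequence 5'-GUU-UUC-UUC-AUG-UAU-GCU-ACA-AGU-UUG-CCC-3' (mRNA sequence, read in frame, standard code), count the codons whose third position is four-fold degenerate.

4

Codon 1 GUU (Val): third position 4-fold.
Codon 2 UUC (Phe): third position 2-fold.
Codon 3 UUC (Phe): third position 2-fold.
Codon 4 AUG (Met): third position 1-fold.
Codon 5 UAU (Tyr): third position 2-fold.
Codon 6 GCU (Ala): third position 4-fold.
Codon 7 ACA (Thr): third position 4-fold.
Codon 8 AGU (Ser): third position 2-fold.
Codon 9 UUG (Leu): third position 2-fold.
Codon 10 CCC (Pro): third position 4-fold.
Four-fold degenerate third positions: 4.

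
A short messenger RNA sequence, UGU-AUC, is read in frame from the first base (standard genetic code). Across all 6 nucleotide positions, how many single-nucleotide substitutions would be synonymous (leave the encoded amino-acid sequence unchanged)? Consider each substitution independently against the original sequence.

Codon 1 (UGU, Cys): 1 synonymous substitution.
Codon 2 (AUC, Ile): 2 synonymous substitutions.
Total: 1 + 2 = 3.

3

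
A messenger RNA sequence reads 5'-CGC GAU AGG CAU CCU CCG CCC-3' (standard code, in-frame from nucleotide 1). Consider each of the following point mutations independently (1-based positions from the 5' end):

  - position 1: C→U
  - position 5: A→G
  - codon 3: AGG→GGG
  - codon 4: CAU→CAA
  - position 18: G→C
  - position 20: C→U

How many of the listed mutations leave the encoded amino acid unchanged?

Codon 1: CGC (Arg) → UGC (Cys) — missense.
Codon 2: GAU (Asp) → GGU (Gly) — missense.
Codon 3: AGG (Arg) → GGG (Gly) — missense.
Codon 4: CAU (His) → CAA (Gln) — missense.
Codon 6: CCG (Pro) → CCC (Pro) — synonymous.
Codon 7: CCC (Pro) → CUC (Leu) — missense.
Synonymous: 1 of 6.

1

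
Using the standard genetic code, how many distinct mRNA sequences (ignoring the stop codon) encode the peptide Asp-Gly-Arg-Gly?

Asp: 2 codons.
Gly: 4 codons.
Arg: 6 codons.
Gly: 4 codons.
2 × 4 × 6 × 4 = 192.

192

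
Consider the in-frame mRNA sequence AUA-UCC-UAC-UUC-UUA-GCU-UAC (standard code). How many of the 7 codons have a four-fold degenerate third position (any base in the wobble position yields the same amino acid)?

Codon 1 AUA (Ile): third position 3-fold.
Codon 2 UCC (Ser): third position 4-fold.
Codon 3 UAC (Tyr): third position 2-fold.
Codon 4 UUC (Phe): third position 2-fold.
Codon 5 UUA (Leu): third position 2-fold.
Codon 6 GCU (Ala): third position 4-fold.
Codon 7 UAC (Tyr): third position 2-fold.
Four-fold degenerate third positions: 2.

2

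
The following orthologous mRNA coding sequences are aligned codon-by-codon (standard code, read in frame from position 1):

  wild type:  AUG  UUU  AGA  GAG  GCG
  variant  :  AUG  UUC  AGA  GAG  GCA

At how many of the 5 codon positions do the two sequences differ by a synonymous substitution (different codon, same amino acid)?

Codon 1: AUG Met / AUG Met — identical.
Codon 2: UUU Phe / UUC Phe — synonymous.
Codon 3: AGA Arg / AGA Arg — identical.
Codon 4: GAG Glu / GAG Glu — identical.
Codon 5: GCG Ala / GCA Ala — synonymous.
Synonymous differences: 2.

2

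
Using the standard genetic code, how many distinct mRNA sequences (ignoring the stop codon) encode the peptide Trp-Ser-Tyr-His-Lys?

48

Trp: 1 codon.
Ser: 6 codons.
Tyr: 2 codons.
His: 2 codons.
Lys: 2 codons.
1 × 6 × 2 × 2 × 2 = 48.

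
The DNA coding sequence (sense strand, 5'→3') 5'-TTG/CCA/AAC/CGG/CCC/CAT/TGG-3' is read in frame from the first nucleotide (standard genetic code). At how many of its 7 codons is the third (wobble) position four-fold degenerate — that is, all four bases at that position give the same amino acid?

Codon 1 TTG (Leu): third position 2-fold.
Codon 2 CCA (Pro): third position 4-fold.
Codon 3 AAC (Asn): third position 2-fold.
Codon 4 CGG (Arg): third position 4-fold.
Codon 5 CCC (Pro): third position 4-fold.
Codon 6 CAT (His): third position 2-fold.
Codon 7 TGG (Trp): third position 1-fold.
Four-fold degenerate third positions: 3.

3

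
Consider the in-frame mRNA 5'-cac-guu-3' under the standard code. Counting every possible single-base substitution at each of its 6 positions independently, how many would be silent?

Codon 1 (CAC, His): 1 synonymous substitution.
Codon 2 (GUU, Val): 3 synonymous substitutions.
Total: 1 + 3 = 4.

4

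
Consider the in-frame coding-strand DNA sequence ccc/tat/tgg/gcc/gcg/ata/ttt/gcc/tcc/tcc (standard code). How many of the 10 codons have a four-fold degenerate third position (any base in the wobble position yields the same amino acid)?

Codon 1 CCC (Pro): third position 4-fold.
Codon 2 TAT (Tyr): third position 2-fold.
Codon 3 TGG (Trp): third position 1-fold.
Codon 4 GCC (Ala): third position 4-fold.
Codon 5 GCG (Ala): third position 4-fold.
Codon 6 ATA (Ile): third position 3-fold.
Codon 7 TTT (Phe): third position 2-fold.
Codon 8 GCC (Ala): third position 4-fold.
Codon 9 TCC (Ser): third position 4-fold.
Codon 10 TCC (Ser): third position 4-fold.
Four-fold degenerate third positions: 6.

6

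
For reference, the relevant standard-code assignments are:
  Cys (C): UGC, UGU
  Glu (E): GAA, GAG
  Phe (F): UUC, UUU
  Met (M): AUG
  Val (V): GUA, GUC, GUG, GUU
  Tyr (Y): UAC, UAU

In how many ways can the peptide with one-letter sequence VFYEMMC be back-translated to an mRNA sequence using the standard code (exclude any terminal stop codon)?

Val: 4 codons.
Phe: 2 codons.
Tyr: 2 codons.
Glu: 2 codons.
Met: 1 codon.
Met: 1 codon.
Cys: 2 codons.
4 × 2 × 2 × 2 × 1 × 1 × 2 = 64.

64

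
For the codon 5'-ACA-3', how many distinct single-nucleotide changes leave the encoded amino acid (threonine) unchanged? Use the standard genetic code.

3

Position 1: none → 0 synonymous.
Position 2: none → 0 synonymous.
Position 3: ACT, ACC, ACG → 3 synonymous.
Total: 0 + 0 + 3 = 3.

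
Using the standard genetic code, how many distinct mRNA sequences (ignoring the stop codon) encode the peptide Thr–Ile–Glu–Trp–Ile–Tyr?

Thr: 4 codons.
Ile: 3 codons.
Glu: 2 codons.
Trp: 1 codon.
Ile: 3 codons.
Tyr: 2 codons.
4 × 3 × 2 × 1 × 3 × 2 = 144.

144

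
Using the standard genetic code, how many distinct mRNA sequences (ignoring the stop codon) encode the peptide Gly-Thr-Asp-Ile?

Gly: 4 codons.
Thr: 4 codons.
Asp: 2 codons.
Ile: 3 codons.
4 × 4 × 2 × 3 = 96.

96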